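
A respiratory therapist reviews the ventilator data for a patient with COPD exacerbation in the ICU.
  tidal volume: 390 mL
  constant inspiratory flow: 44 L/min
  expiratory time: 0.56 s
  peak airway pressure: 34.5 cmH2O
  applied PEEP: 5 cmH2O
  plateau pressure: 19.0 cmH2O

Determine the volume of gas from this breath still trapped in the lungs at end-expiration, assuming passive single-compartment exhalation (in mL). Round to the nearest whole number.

Flow: 44 L/min ÷ 60 = 0.7333 L/s.
R = (PIP − Pplat)/V̇ = (34.5 − 19.0) / 0.7333 = 15.5/0.7333 = 21.137 cmH2O·s/L.
C = Vt/(Pplat − PEEP) = 390.0 / (19.0 − 5) = 390.0/14.0 = 27.857 mL/cmH2O.
τ = R × C = 21.137 × 0.02786 L/cmH2O = 0.5889 s.
Fraction remaining = e^(−Te/τ) = e^(−0.56/0.5889) = 0.3864.
Trapped volume = 390.0 × 0.3864 = 150.7 mL.

151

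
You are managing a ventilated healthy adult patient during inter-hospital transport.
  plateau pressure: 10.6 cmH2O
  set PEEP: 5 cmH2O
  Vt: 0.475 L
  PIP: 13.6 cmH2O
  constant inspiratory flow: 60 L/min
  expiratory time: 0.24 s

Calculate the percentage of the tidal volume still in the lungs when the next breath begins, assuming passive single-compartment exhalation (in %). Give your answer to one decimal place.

38.9

Flow: 60 L/min ÷ 60 = 1 L/s.
R = (PIP − Pplat)/V̇ = (13.6 − 10.6) / 1 = 3.0/1 = 3.0 cmH2O·s/L.
C = Vt/(Pplat − PEEP) = 475.0 / (10.6 − 5) = 475.0/5.6 = 84.821 mL/cmH2O.
τ = R × C = 3.0 × 0.08482 L/cmH2O = 0.2545 s.
Fraction remaining at end-expiration = e^(−Te/τ) = e^(−0.24/0.2545) = 0.3894 → 38.94%.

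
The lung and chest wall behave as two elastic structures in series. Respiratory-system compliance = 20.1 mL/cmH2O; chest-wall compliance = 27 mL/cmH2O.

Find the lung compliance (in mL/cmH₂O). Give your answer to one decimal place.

78.7

1/CL = 1/Crs − 1/Ccw.
1/CL = 1/20.1 − 1/27 = 0.01271.
CL = 78.678 mL/cmH2O.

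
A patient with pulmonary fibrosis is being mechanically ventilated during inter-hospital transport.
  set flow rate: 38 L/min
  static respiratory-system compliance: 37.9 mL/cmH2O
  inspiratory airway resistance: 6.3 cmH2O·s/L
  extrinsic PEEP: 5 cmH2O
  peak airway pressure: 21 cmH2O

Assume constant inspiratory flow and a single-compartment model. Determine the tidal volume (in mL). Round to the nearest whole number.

455

Flow: 38 L/min ÷ 60 = 0.6333 L/s.
Equation of motion (constant flow): PIP = Vt/C + R·V̇ + PEEP.
Vt/C = PIP − R·V̇ − PEEP = 21 − 3.99 − 5 = 12.01 cmH2O.
Vt = C × 12.01 = 37.9 × 12.01 = 455.18 mL.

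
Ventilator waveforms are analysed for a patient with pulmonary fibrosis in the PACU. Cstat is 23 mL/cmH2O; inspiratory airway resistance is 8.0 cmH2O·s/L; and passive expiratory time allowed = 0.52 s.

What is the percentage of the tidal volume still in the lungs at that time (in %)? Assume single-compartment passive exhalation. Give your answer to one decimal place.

τ = R × C = 8.0 × 23 mL/cmH2O = 8.0 × 0.023 L/cmH2O = 0.184 s.
Passive exhalation: V(t)/V₀ = e^(−t/τ) = e^(−0.52/0.184) = 0.05924.
Fraction remaining = 0.05924 → 5.924%.

5.9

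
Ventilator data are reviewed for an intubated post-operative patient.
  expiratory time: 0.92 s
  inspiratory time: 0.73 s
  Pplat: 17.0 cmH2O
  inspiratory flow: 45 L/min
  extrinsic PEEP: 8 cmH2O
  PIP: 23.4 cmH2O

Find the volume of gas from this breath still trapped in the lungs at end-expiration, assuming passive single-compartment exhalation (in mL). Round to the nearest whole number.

93

Flow: 45 L/min ÷ 60 = 0.75 L/s.
Vt = flow × Ti = 0.75 L/s × 0.73 s × 1000 mL/L = 547.5 mL.
R = (PIP − Pplat)/V̇ = (23.4 − 17.0) / 0.75 = 6.4/0.75 = 8.533 cmH2O·s/L.
C = Vt/(Pplat − PEEP) = 547.5 / (17.0 − 8) = 547.5/9.0 = 60.833 mL/cmH2O.
τ = R × C = 8.533 × 0.06083 L/cmH2O = 0.5191 s.
Fraction remaining = e^(−Te/τ) = e^(−0.92/0.5191) = 0.1699.
Trapped volume = 547.5 × 0.1699 = 93.02 mL.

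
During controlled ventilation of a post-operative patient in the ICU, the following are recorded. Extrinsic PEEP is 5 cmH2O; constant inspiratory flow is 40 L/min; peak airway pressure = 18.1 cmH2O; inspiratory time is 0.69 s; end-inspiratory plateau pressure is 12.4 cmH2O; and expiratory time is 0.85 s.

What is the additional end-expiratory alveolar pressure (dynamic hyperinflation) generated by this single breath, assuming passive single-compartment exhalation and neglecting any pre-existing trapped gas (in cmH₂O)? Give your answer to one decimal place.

1.5

Flow: 40 L/min ÷ 60 = 0.6667 L/s.
Vt = flow × Ti = 0.6667 L/s × 0.69 s × 1000 mL/L = 460.02 mL.
R = (PIP − Pplat)/V̇ = (18.1 − 12.4) / 0.6667 = 5.7/0.6667 = 8.55 cmH2O·s/L.
C = Vt/(Pplat − PEEP) = 460.02 / (12.4 − 5) = 460.02/7.4 = 62.165 mL/cmH2O.
τ = R × C = 8.55 × 0.06217 L/cmH2O = 0.5316 s.
Fraction remaining = e^(−Te/τ) = e^(−0.85/0.5316) = 0.2021; trapped volume = 460.02 × 0.2021 = 92.97 mL.
Additional alveolar pressure from trapping ≈ V_trapped / C = 92.97 / 62.165 = 1.496 cmH2O.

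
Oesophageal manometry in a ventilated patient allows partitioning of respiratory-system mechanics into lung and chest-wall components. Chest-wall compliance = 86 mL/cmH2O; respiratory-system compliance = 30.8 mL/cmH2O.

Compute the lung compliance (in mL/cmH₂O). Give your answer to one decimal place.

48.0

1/CL = 1/Crs − 1/Ccw.
1/CL = 1/30.8 − 1/86 = 0.02084.
CL = 47.985 mL/cmH2O.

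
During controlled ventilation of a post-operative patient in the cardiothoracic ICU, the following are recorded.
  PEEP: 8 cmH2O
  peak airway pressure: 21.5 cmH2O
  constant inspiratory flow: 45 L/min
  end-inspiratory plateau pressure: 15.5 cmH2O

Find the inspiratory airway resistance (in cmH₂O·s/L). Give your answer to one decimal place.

Flow: 45 L/min ÷ 60 = 0.75 L/s.
Raw = (PIP − Pplat) / flow = (21.5 − 15.5) / 0.75 = 6.0 / 0.75 = 8.0 cmH2O·s/L.

8.0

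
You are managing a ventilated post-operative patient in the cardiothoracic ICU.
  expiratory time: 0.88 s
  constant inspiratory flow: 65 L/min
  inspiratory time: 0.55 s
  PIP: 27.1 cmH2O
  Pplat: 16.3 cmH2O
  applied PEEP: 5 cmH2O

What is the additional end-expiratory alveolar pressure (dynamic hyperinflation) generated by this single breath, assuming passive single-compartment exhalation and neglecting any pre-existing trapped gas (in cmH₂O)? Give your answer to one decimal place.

2.1

Flow: 65 L/min ÷ 60 = 1.0833 L/s.
Vt = flow × Ti = 1.0833 L/s × 0.55 s × 1000 mL/L = 595.82 mL.
R = (PIP − Pplat)/V̇ = (27.1 − 16.3) / 1.0833 = 10.8/1.0833 = 9.97 cmH2O·s/L.
C = Vt/(Pplat − PEEP) = 595.82 / (16.3 − 5) = 595.82/11.3 = 52.727 mL/cmH2O.
τ = R × C = 9.97 × 0.05273 L/cmH2O = 0.5257 s.
Fraction remaining = e^(−Te/τ) = e^(−0.88/0.5257) = 0.1875; trapped volume = 595.82 × 0.1875 = 111.72 mL.
Additional alveolar pressure from trapping ≈ V_trapped / C = 111.72 / 52.727 = 2.119 cmH2O.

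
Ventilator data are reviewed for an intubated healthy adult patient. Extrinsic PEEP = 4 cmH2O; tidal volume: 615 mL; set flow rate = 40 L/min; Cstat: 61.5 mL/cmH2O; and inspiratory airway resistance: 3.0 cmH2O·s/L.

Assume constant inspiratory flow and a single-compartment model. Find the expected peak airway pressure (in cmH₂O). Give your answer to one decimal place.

Flow: 40 L/min ÷ 60 = 0.6667 L/s.
Equation of motion (constant flow): PIP = Vt/C + R·V̇ + PEEP.
PIP = 615/61.5 + 3.0×0.6667 + 4 = 10.0 + 2.0 + 4 = 16.0 cmH2O.

16.0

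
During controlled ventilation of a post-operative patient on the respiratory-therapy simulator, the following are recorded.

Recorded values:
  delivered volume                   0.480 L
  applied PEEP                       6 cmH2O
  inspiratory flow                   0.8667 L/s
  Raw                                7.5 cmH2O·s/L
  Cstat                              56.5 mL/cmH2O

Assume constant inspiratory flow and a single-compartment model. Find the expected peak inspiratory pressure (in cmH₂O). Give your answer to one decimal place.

Equation of motion (constant flow): PIP = Vt/C + R·V̇ + PEEP.
PIP = 480/56.5 + 7.5×0.8667 + 6 = 8.496 + 6.5 + 6 = 20.996 cmH2O.

21.0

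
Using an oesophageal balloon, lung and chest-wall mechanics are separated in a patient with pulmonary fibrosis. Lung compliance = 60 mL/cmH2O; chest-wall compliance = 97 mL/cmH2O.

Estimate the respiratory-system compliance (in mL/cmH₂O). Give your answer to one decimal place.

37.1

Lung and chest wall are elastances in series: 1/Crs = 1/CL + 1/Ccw.
1/Crs = 1/60 + 1/97 = 0.02698.
Crs = 37.064 mL/cmH2O.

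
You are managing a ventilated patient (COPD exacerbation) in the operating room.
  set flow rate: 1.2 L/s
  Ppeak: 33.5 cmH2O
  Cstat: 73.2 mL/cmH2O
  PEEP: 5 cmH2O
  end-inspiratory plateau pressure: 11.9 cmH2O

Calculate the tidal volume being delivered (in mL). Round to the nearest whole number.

Vt = Cstat × (Pplat − PEEP) = 73.2 × (11.9 − 5) = 73.2 × 6.9 = 505.08 mL.

505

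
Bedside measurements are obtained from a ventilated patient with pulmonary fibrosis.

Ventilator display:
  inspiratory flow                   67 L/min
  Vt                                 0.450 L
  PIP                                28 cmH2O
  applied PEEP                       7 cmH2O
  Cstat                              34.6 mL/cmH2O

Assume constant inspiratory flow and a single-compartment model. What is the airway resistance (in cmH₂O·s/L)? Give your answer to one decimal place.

7.2

Flow: 67 L/min ÷ 60 = 1.1167 L/s.
Equation of motion (constant flow): PIP = Vt/C + R·V̇ + PEEP.
R·V̇ = PIP − Vt/C − PEEP = 28 − 450/34.6 − 7 = 28 − 13.006 − 7 = 7.994 cmH2O.
R = 7.994 / 1.1167 = 7.159 cmH2O·s/L.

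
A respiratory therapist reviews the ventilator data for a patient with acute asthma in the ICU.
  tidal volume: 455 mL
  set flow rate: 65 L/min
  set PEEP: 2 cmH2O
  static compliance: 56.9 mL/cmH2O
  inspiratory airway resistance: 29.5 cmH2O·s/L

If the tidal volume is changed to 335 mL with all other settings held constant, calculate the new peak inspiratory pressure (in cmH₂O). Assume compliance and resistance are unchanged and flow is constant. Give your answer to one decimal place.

39.8

Flow: 65 L/min ÷ 60 = 1.0833 L/s.
PIP = Vt/C + R·V̇ + PEEP (constant-flow equation of motion).
Only the elastic term changes: ΔPIP = ΔVt / C = (335 − 455) / 56.9 = -2.109 cmH2O.
Original PIP = 455/56.9 + 29.5×1.0833 + 2 = 41.954 cmH2O; new PIP = 41.954 + (-2.109) = 39.845 cmH2O.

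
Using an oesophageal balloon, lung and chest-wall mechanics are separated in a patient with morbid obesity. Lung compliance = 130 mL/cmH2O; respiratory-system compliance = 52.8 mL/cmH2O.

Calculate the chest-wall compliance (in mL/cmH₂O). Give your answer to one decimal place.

1/Ccw = 1/Crs − 1/CL.
1/Ccw = 1/52.8 − 1/130 = 0.01125.
Ccw = 88.889 mL/cmH2O.

88.9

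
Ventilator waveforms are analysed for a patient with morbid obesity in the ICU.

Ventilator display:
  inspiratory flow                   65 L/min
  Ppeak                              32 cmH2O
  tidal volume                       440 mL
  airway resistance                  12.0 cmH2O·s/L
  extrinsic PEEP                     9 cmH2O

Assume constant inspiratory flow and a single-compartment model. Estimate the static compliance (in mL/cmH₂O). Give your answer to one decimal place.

44.0

Flow: 65 L/min ÷ 60 = 1.0833 L/s.
Equation of motion (constant flow): PIP = Vt/C + R·V̇ + PEEP.
Vt/C = PIP − R·V̇ − PEEP = 32 − 12.0×1.0833 − 9 = 32 − 13.0 − 9 = 10.0 cmH2O.
C = Vt / 10.0 = 440 / 10.0 = 44.0 mL/cmH2O.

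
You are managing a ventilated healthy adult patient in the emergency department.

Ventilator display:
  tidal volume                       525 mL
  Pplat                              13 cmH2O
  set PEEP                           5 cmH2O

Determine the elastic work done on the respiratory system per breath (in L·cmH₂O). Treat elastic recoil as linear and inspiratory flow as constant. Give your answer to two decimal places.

2.10

Elastic work ≈ ½ × (Pplat − PEEP) × Vt = 0.5 × (13 − 5) × 0.525 L = 0.5 × 8.0 × 0.525 = 2.1 L·cmH2O.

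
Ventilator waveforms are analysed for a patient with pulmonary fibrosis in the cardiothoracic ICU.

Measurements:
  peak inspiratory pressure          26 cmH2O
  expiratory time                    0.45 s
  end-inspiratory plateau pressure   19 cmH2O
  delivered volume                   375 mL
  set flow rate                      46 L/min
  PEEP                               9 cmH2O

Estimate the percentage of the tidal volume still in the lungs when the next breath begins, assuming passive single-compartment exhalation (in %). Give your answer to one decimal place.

Flow: 46 L/min ÷ 60 = 0.7667 L/s.
R = (PIP − Pplat)/V̇ = (26 − 19) / 0.7667 = 7.0/0.7667 = 9.13 cmH2O·s/L.
C = Vt/(Pplat − PEEP) = 375.0 / (19 − 9) = 375.0/10.0 = 37.5 mL/cmH2O.
τ = R × C = 9.13 × 0.0375 L/cmH2O = 0.3424 s.
Fraction remaining at end-expiration = e^(−Te/τ) = e^(−0.45/0.3424) = 0.2687 → 26.87%.

26.9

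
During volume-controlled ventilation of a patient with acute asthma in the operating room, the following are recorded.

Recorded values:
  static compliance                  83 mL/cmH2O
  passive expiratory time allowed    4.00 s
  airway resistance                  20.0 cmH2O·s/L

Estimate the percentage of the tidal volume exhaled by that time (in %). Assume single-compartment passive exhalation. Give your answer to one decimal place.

91.0

τ = R × C = 20.0 × 83 mL/cmH2O = 20.0 × 0.083 L/cmH2O = 1.66 s.
Passive exhalation: V(t)/V₀ = e^(−t/τ) = e^(−4.00/1.66) = 0.08985.
Fraction exhaled = 1 − 0.08985 = 0.9102 → 91.02%.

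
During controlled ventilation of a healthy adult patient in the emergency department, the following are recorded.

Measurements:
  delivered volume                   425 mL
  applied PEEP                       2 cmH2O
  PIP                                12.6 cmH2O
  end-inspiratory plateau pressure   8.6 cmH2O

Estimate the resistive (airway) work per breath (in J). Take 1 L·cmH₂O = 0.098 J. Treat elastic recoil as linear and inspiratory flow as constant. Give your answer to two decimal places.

With constant inspiratory flow the resistive pressure is constant at PIP − Pplat = 12.6 − 8.6 = 4.0 cmH2O, so resistive work = 4.0 × 0.425 = 1.7 L·cmH2O.
× 0.098 J/(L·cmH2O) → 0.1666 J.

0.17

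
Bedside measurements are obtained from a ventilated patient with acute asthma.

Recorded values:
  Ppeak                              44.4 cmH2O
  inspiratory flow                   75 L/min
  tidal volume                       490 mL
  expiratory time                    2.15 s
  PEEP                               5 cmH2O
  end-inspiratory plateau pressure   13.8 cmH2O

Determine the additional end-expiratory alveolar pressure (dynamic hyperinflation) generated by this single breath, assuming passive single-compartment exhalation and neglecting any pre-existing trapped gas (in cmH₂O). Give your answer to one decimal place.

1.8

Flow: 75 L/min ÷ 60 = 1.25 L/s.
R = (PIP − Pplat)/V̇ = (44.4 − 13.8) / 1.25 = 30.6/1.25 = 24.48 cmH2O·s/L.
C = Vt/(Pplat − PEEP) = 490.0 / (13.8 − 5) = 490.0/8.8 = 55.682 mL/cmH2O.
τ = R × C = 24.48 × 0.05568 L/cmH2O = 1.363 s.
Fraction remaining = e^(−Te/τ) = e^(−2.15/1.363) = 0.2065; trapped volume = 490.0 × 0.2065 = 101.19 mL.
Additional alveolar pressure from trapping ≈ V_trapped / C = 101.19 / 55.682 = 1.817 cmH2O.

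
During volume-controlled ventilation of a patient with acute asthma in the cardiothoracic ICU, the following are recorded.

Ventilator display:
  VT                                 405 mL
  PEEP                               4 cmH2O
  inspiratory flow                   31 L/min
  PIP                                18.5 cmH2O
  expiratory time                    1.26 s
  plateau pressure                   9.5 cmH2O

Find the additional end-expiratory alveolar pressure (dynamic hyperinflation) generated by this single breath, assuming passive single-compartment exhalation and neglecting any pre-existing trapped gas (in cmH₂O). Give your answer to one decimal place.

Flow: 31 L/min ÷ 60 = 0.5167 L/s.
R = (PIP − Pplat)/V̇ = (18.5 − 9.5) / 0.5167 = 9.0/0.5167 = 17.418 cmH2O·s/L.
C = Vt/(Pplat − PEEP) = 405.0 / (9.5 − 4) = 405.0/5.5 = 73.636 mL/cmH2O.
τ = R × C = 17.418 × 0.07364 L/cmH2O = 1.283 s.
Fraction remaining = e^(−Te/τ) = e^(−1.26/1.283) = 0.3745; trapped volume = 405.0 × 0.3745 = 151.67 mL.
Additional alveolar pressure from trapping ≈ V_trapped / C = 151.67 / 73.636 = 2.06 cmH2O.

2.1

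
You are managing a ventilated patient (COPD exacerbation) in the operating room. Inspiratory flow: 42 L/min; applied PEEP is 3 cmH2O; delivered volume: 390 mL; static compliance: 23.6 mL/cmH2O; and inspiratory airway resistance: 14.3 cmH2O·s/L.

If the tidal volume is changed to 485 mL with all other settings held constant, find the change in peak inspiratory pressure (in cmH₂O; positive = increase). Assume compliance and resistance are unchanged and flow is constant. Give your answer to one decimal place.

PIP = Vt/C + R·V̇ + PEEP (constant-flow equation of motion).
Only the elastic term changes: ΔPIP = ΔVt / C = (485 − 390) / 23.6 = 4.025 cmH2O.

4.0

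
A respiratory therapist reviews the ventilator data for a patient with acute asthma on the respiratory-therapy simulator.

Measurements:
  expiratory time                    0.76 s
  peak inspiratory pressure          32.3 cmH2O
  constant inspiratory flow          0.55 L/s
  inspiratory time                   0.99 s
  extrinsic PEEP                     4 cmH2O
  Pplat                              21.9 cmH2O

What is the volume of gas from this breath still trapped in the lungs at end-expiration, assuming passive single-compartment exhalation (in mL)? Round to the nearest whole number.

145

Vt = flow × Ti = 0.55 L/s × 0.99 s × 1000 mL/L = 544.5 mL.
R = (PIP − Pplat)/V̇ = (32.3 − 21.9) / 0.55 = 10.4/0.55 = 18.909 cmH2O·s/L.
C = Vt/(Pplat − PEEP) = 544.5 / (21.9 − 4) = 544.5/17.9 = 30.419 mL/cmH2O.
τ = R × C = 18.909 × 0.03042 L/cmH2O = 0.5752 s.
Fraction remaining = e^(−Te/τ) = e^(−0.76/0.5752) = 0.2668.
Trapped volume = 544.5 × 0.2668 = 145.27 mL.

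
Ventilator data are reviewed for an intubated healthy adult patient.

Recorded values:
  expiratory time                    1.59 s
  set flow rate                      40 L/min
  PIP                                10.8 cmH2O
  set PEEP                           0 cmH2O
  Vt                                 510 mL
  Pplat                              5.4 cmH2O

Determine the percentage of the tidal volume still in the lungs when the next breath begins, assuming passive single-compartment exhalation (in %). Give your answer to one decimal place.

Flow: 40 L/min ÷ 60 = 0.6667 L/s.
R = (PIP − Pplat)/V̇ = (10.8 − 5.4) / 0.6667 = 5.4/0.6667 = 8.1 cmH2O·s/L.
C = Vt/(Pplat − PEEP) = 510.0 / (5.4 − 0) = 510.0/5.4 = 94.444 mL/cmH2O.
τ = R × C = 8.1 × 0.09444 L/cmH2O = 0.765 s.
Fraction remaining at end-expiration = e^(−Te/τ) = e^(−1.59/0.765) = 0.1251 → 12.51%.

12.5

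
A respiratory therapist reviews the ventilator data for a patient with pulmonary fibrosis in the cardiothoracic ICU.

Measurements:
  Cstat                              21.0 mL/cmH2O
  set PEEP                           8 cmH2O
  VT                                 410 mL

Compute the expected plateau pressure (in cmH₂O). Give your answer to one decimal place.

27.5

Pplat = PEEP + Vt / Cstat = 8 + 410 / 21.0 = 8 + 19.524 = 27.524 cmH2O.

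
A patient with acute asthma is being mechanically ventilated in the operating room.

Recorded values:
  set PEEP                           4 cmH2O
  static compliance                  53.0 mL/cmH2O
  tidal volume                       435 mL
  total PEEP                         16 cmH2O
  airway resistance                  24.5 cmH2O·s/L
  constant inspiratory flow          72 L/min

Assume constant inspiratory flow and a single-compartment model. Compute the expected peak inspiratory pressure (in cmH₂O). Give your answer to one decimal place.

Flow: 72 L/min ÷ 60 = 1.2 L/s.
Total PEEP = 16 cmH2O (set 4 + intrinsic 12); this is the baseline alveolar pressure.
Equation of motion (constant flow): PIP = Vt/C + R·V̇ + PEEP.
PIP = 435/53.0 + 24.5×1.2 + 16 = 8.208 + 29.4 + 16 = 53.608 cmH2O.

53.6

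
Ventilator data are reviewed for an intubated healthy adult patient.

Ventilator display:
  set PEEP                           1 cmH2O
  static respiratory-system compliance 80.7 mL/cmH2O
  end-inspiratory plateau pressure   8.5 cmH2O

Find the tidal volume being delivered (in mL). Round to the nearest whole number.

Vt = Cstat × (Pplat − PEEP) = 80.7 × (8.5 − 1) = 80.7 × 7.5 = 605.25 mL.

605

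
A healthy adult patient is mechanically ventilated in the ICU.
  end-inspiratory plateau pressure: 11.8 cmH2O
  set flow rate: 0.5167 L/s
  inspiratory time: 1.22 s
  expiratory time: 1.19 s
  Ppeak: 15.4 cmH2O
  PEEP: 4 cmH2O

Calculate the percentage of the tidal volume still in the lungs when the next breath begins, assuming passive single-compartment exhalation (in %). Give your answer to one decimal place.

12.1

Vt = flow × Ti = 0.5167 L/s × 1.22 s × 1000 mL/L = 630.37 mL.
R = (PIP − Pplat)/V̇ = (15.4 − 11.8) / 0.5167 = 3.6/0.5167 = 6.967 cmH2O·s/L.
C = Vt/(Pplat − PEEP) = 630.37 / (11.8 − 4) = 630.37/7.8 = 80.817 mL/cmH2O.
τ = R × C = 6.967 × 0.08082 L/cmH2O = 0.5631 s.
Fraction remaining at end-expiration = e^(−Te/τ) = e^(−1.19/0.5631) = 0.1208 → 12.08%.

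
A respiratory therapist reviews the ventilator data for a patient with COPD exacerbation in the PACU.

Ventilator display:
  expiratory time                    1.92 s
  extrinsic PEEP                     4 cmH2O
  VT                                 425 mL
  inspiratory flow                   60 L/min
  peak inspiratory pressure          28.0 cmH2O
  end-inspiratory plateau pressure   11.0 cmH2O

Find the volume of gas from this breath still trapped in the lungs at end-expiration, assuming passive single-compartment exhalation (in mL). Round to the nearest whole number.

66

Flow: 60 L/min ÷ 60 = 1 L/s.
R = (PIP − Pplat)/V̇ = (28.0 − 11.0) / 1 = 17.0/1 = 17.0 cmH2O·s/L.
C = Vt/(Pplat − PEEP) = 425.0 / (11.0 − 4) = 425.0/7.0 = 60.714 mL/cmH2O.
τ = R × C = 17.0 × 0.06071 L/cmH2O = 1.032 s.
Fraction remaining = e^(−Te/τ) = e^(−1.92/1.032) = 0.1556.
Trapped volume = 425.0 × 0.1556 = 66.13 mL.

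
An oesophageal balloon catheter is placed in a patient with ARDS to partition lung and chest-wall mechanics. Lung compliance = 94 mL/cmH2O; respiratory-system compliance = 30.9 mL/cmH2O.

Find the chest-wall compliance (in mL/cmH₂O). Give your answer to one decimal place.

46.0

1/Ccw = 1/Crs − 1/CL.
1/Ccw = 1/30.9 − 1/94 = 0.02172.
Ccw = 46.041 mL/cmH2O.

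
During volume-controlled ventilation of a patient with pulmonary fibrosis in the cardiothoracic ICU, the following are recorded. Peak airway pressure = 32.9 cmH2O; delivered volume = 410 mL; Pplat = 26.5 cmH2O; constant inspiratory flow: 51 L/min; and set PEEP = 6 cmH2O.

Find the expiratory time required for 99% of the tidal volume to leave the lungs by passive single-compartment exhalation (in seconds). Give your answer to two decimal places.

0.69

Flow: 51 L/min ÷ 60 = 0.85 L/s.
R = (PIP − Pplat)/V̇ = (32.9 − 26.5) / 0.85 = 6.4/0.85 = 7.529 cmH2O·s/L.
C = Vt/(Pplat − PEEP) = 410.0 / (26.5 − 6) = 410.0/20.5 = 20.0 mL/cmH2O.
τ = R × C = 7.529 × 0.02 L/cmH2O = 0.1506 s.
t = −τ·ln(1 − 0.99) = −0.1506·ln(0.01) = 0.6935 s.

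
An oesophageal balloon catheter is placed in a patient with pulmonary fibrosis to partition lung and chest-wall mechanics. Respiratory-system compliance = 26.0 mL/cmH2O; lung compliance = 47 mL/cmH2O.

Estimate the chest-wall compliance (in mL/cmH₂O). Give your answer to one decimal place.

58.2

1/Ccw = 1/Crs − 1/CL.
1/Ccw = 1/26.0 − 1/47 = 0.01718.
Ccw = 58.207 mL/cmH2O.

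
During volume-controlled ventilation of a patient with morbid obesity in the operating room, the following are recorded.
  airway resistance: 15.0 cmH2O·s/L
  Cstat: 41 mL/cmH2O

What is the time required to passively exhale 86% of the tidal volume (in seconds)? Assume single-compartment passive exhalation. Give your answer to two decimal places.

τ = R × C = 15.0 × 41 mL/cmH2O = 15.0 × 0.041 L/cmH2O = 0.615 s.
Exhaled fraction f = 1 − e^(−t/τ) → t = −τ·ln(1 − f) = −0.615·ln(0.14) = 1.209 s.

1.21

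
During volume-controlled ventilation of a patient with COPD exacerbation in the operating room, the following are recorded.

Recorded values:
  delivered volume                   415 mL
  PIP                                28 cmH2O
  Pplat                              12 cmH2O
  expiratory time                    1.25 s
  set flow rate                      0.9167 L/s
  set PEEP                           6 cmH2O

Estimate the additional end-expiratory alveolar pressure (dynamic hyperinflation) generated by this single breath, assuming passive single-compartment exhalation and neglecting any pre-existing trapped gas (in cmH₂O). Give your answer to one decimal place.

R = (PIP − Pplat)/V̇ = (28 − 12) / 0.9167 = 16.0/0.9167 = 17.454 cmH2O·s/L.
C = Vt/(Pplat − PEEP) = 415.0 / (12 − 6) = 415.0/6.0 = 69.167 mL/cmH2O.
τ = R × C = 17.454 × 0.06917 L/cmH2O = 1.207 s.
Fraction remaining = e^(−Te/τ) = e^(−1.25/1.207) = 0.355; trapped volume = 415.0 × 0.355 = 147.33 mL.
Additional alveolar pressure from trapping ≈ V_trapped / C = 147.33 / 69.167 = 2.13 cmH2O.

2.1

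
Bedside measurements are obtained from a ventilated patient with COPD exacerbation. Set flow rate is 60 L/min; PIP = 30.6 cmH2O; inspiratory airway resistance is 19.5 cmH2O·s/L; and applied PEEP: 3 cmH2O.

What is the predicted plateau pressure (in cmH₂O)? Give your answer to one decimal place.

Flow: 60 L/min ÷ 60 = 1 L/s.
Pplat = PIP − Raw × flow = 30.6 − 19.5 × 1 = 30.6 − 19.5 = 11.1 cmH2O.

11.1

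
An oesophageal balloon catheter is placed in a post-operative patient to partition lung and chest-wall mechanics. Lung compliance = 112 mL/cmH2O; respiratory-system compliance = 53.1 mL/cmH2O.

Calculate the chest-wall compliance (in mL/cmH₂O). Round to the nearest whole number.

1/Ccw = 1/Crs − 1/CL.
1/Ccw = 1/53.1 − 1/112 = 0.009904.
Ccw = 100.97 mL/cmH2O.

101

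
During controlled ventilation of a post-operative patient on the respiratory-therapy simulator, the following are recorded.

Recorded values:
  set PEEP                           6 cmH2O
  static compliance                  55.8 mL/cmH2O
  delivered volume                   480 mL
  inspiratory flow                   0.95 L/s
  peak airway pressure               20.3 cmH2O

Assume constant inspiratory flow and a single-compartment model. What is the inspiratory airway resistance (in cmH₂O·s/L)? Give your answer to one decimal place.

6.0

Equation of motion (constant flow): PIP = Vt/C + R·V̇ + PEEP.
R·V̇ = PIP − Vt/C − PEEP = 20.3 − 480/55.8 − 6 = 20.3 − 8.602 − 6 = 5.698 cmH2O.
R = 5.698 / 0.95 = 5.998 cmH2O·s/L.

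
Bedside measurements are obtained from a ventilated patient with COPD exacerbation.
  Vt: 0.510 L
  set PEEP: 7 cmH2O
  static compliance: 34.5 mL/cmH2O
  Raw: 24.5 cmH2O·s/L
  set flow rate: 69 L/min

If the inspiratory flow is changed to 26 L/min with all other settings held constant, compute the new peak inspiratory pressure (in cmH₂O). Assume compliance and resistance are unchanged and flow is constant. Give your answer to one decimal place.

Flow: 69 L/min ÷ 60 = 1.15 L/s.
New flow: 26 L/min ÷ 60 = 0.4333 L/s.
PIP = Vt/C + R·V̇ + PEEP (constant-flow equation of motion).
Only the resistive term changes: ΔPIP = R × ΔV̇ = 24.5 × (0.4333 − 1.15) = 24.5 × -0.7167 = -17.559 cmH2O.
Original PIP = 510/34.5 + 24.5×1.15 + 7 = 49.958 cmH2O; new PIP = 49.958 + (-17.559) = 32.399 cmH2O.

32.4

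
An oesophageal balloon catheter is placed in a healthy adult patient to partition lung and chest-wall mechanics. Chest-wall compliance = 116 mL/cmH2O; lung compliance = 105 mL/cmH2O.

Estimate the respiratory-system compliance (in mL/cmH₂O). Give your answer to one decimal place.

Lung and chest wall are elastances in series: 1/Crs = 1/CL + 1/Ccw.
1/Crs = 1/105 + 1/116 = 0.01814.
Crs = 55.127 mL/cmH2O.

55.1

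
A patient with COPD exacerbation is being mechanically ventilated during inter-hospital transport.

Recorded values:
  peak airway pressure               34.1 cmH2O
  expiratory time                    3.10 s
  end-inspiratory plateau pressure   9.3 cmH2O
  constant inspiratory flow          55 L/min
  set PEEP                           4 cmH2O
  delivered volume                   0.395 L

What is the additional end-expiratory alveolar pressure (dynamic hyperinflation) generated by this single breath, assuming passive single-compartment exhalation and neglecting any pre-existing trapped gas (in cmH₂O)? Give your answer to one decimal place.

1.1

Flow: 55 L/min ÷ 60 = 0.9167 L/s.
R = (PIP − Pplat)/V̇ = (34.1 − 9.3) / 0.9167 = 24.8/0.9167 = 27.054 cmH2O·s/L.
C = Vt/(Pplat − PEEP) = 395.0 / (9.3 − 4) = 395.0/5.3 = 74.528 mL/cmH2O.
τ = R × C = 27.054 × 0.07453 L/cmH2O = 2.016 s.
Fraction remaining = e^(−Te/τ) = e^(−3.10/2.016) = 0.2149; trapped volume = 395.0 × 0.2149 = 84.886 mL.
Additional alveolar pressure from trapping ≈ V_trapped / C = 84.886 / 74.528 = 1.139 cmH2O.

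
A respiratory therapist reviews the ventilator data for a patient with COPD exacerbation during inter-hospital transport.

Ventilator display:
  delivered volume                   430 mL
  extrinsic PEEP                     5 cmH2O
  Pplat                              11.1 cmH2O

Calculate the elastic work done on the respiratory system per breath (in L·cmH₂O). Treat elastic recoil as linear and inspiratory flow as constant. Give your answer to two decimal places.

Elastic work ≈ ½ × (Pplat − PEEP) × Vt = 0.5 × (11.1 − 5) × 0.430 L = 0.5 × 6.1 × 0.430 = 1.312 L·cmH2O.

1.31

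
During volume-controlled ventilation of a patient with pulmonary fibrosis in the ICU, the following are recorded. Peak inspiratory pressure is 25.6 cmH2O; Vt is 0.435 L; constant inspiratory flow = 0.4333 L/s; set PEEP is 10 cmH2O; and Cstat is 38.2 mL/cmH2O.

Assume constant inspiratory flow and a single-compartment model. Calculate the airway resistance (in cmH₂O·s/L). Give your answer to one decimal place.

9.7

Equation of motion (constant flow): PIP = Vt/C + R·V̇ + PEEP.
R·V̇ = PIP − Vt/C − PEEP = 25.6 − 435/38.2 − 10 = 25.6 − 11.387 − 10 = 4.213 cmH2O.
R = 4.213 / 0.4333 = 9.723 cmH2O·s/L.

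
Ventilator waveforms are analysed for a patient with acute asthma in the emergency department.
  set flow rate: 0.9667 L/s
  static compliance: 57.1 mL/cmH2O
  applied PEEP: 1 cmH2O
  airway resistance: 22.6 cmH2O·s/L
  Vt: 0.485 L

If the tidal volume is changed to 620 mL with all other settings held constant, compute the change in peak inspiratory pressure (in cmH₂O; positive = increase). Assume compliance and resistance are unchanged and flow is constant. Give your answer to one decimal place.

2.4

PIP = Vt/C + R·V̇ + PEEP (constant-flow equation of motion).
Only the elastic term changes: ΔPIP = ΔVt / C = (620 − 485) / 57.1 = 2.364 cmH2O.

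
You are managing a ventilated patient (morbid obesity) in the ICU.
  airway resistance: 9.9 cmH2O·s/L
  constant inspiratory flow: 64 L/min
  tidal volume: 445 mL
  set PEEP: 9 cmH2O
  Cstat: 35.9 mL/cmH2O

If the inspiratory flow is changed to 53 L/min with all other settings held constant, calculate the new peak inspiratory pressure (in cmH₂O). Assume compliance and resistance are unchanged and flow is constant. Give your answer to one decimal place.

Flow: 64 L/min ÷ 60 = 1.0667 L/s.
New flow: 53 L/min ÷ 60 = 0.8833 L/s.
PIP = Vt/C + R·V̇ + PEEP (constant-flow equation of motion).
Only the resistive term changes: ΔPIP = R × ΔV̇ = 9.9 × (0.8833 − 1.0667) = 9.9 × -0.1834 = -1.816 cmH2O.
Original PIP = 445/35.9 + 9.9×1.0667 + 9 = 31.956 cmH2O; new PIP = 31.956 + (-1.816) = 30.14 cmH2O.

30.1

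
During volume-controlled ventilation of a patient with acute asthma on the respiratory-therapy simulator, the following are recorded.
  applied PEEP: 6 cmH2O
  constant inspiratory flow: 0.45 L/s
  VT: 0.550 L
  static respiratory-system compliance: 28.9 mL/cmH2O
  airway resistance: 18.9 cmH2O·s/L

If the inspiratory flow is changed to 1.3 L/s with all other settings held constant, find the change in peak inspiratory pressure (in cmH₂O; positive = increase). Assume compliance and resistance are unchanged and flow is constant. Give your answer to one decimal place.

PIP = Vt/C + R·V̇ + PEEP (constant-flow equation of motion).
Only the resistive term changes: ΔPIP = R × ΔV̇ = 18.9 × (1.3 − 0.45) = 18.9 × 0.85 = 16.065 cmH2O.

16.1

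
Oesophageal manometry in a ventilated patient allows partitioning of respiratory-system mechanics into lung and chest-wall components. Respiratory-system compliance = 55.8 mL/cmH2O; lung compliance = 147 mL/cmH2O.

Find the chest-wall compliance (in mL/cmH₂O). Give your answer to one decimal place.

1/Ccw = 1/Crs − 1/CL.
1/Ccw = 1/55.8 − 1/147 = 0.01112.
Ccw = 89.928 mL/cmH2O.

89.9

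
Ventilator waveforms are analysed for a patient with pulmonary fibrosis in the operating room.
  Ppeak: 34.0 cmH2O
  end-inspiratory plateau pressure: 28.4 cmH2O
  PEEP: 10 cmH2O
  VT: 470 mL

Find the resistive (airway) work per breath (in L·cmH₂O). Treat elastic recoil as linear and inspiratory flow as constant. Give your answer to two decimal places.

With constant inspiratory flow the resistive pressure is constant at PIP − Pplat = 34.0 − 28.4 = 5.6 cmH2O, so resistive work = 5.6 × 0.470 = 2.632 L·cmH2O.

2.63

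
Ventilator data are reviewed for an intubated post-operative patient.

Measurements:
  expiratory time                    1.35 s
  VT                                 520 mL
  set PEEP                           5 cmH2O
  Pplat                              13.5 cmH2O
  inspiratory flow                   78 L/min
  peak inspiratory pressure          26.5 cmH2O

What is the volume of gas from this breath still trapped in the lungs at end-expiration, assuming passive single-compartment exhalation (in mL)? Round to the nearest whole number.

57

Flow: 78 L/min ÷ 60 = 1.3 L/s.
R = (PIP − Pplat)/V̇ = (26.5 − 13.5) / 1.3 = 13.0/1.3 = 10.0 cmH2O·s/L.
C = Vt/(Pplat − PEEP) = 520.0 / (13.5 − 5) = 520.0/8.5 = 61.176 mL/cmH2O.
τ = R × C = 10.0 × 0.06118 L/cmH2O = 0.6118 s.
Fraction remaining = e^(−Te/τ) = e^(−1.35/0.6118) = 0.1101.
Trapped volume = 520.0 × 0.1101 = 57.252 mL.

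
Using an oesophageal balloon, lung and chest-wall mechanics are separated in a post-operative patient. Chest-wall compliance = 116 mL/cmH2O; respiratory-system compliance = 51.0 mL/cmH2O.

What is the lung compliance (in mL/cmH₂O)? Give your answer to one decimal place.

1/CL = 1/Crs − 1/Ccw.
1/CL = 1/51.0 − 1/116 = 0.01099.
CL = 90.992 mL/cmH2O.

91.0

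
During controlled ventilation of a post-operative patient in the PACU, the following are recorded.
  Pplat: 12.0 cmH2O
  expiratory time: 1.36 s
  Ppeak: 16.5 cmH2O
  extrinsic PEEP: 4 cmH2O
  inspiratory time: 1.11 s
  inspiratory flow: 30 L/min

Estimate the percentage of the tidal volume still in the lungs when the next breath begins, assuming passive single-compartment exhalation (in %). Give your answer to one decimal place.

Flow: 30 L/min ÷ 60 = 0.5 L/s.
Vt = flow × Ti = 0.5 L/s × 1.11 s × 1000 mL/L = 555.0 mL.
R = (PIP − Pplat)/V̇ = (16.5 − 12.0) / 0.5 = 4.5/0.5 = 9.0 cmH2O·s/L.
C = Vt/(Pplat − PEEP) = 555.0 / (12.0 − 4) = 555.0/8.0 = 69.375 mL/cmH2O.
τ = R × C = 9.0 × 0.06938 L/cmH2O = 0.6244 s.
Fraction remaining at end-expiration = e^(−Te/τ) = e^(−1.36/0.6244) = 0.1133 → 11.33%.

11.3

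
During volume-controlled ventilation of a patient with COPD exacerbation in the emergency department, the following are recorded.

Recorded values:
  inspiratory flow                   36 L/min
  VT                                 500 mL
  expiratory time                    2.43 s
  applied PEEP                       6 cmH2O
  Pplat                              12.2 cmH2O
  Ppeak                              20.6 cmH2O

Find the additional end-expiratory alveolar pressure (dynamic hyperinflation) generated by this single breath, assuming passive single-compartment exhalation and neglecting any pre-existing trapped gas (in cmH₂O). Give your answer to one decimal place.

Flow: 36 L/min ÷ 60 = 0.6 L/s.
R = (PIP − Pplat)/V̇ = (20.6 − 12.2) / 0.6 = 8.4/0.6 = 14.0 cmH2O·s/L.
C = Vt/(Pplat − PEEP) = 500.0 / (12.2 − 6) = 500.0/6.2 = 80.645 mL/cmH2O.
τ = R × C = 14.0 × 0.08065 L/cmH2O = 1.129 s.
Fraction remaining = e^(−Te/τ) = e^(−2.43/1.129) = 0.1162; trapped volume = 500.0 × 0.1162 = 58.1 mL.
Additional alveolar pressure from trapping ≈ V_trapped / C = 58.1 / 80.645 = 0.7204 cmH2O.

0.7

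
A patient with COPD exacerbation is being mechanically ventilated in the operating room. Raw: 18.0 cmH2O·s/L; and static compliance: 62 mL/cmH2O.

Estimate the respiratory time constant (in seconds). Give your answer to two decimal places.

1.12

τ = R × C = 18.0 × 62 mL/cmH2O = 18.0 × 0.062 L/cmH2O = 1.116 s.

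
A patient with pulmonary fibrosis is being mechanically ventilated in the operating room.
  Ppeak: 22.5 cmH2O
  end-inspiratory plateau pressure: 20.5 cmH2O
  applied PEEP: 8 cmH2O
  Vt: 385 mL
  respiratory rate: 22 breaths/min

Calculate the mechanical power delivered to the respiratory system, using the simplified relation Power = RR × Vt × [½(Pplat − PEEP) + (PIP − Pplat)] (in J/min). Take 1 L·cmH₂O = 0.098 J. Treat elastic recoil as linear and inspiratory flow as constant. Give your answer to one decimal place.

Per-breath work = Vt × [½(Pplat−PEEP) + (PIP−Pplat)] = 0.385 × [0.5×12.5 + 2.0] = 0.385 × 8.25 = 3.176 L·cmH2O.
Power = 22 × 3.176 = 69.872 L·cmH2O/min.
× 0.098 J/(L·cmH2O) → 6.847 J/min.

6.8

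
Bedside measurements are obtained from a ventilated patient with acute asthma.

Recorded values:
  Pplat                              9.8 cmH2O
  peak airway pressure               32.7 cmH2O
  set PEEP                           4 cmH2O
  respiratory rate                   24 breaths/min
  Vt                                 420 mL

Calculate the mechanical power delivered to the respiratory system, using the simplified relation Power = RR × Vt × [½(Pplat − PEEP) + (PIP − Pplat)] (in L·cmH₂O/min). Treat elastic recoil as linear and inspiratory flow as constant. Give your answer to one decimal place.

260.1

Per-breath work = Vt × [½(Pplat−PEEP) + (PIP−Pplat)] = 0.420 × [0.5×5.8 + 22.9] = 0.420 × 25.8 = 10.836 L·cmH2O.
Power = 24 × 10.836 = 260.06 L·cmH2O/min.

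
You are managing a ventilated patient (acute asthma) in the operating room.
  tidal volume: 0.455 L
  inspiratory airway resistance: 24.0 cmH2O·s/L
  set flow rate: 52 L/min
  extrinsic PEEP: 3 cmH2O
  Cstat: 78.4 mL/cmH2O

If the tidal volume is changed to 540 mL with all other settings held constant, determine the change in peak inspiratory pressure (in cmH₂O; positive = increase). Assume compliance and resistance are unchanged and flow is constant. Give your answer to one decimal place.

1.1

PIP = Vt/C + R·V̇ + PEEP (constant-flow equation of motion).
Only the elastic term changes: ΔPIP = ΔVt / C = (540 − 455) / 78.4 = 1.084 cmH2O.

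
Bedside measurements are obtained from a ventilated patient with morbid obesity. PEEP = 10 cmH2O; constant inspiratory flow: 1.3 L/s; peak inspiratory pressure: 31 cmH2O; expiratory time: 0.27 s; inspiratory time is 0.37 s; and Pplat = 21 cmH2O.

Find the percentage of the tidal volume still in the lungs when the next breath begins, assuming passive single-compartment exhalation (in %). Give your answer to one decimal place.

Vt = flow × Ti = 1.3 L/s × 0.37 s × 1000 mL/L = 481.0 mL.
R = (PIP − Pplat)/V̇ = (31 − 21) / 1.3 = 10.0/1.3 = 7.692 cmH2O·s/L.
C = Vt/(Pplat − PEEP) = 481.0 / (21 − 10) = 481.0/11.0 = 43.727 mL/cmH2O.
τ = R × C = 7.692 × 0.04373 L/cmH2O = 0.3364 s.
Fraction remaining at end-expiration = e^(−Te/τ) = e^(−0.27/0.3364) = 0.4482 → 44.82%.

44.8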